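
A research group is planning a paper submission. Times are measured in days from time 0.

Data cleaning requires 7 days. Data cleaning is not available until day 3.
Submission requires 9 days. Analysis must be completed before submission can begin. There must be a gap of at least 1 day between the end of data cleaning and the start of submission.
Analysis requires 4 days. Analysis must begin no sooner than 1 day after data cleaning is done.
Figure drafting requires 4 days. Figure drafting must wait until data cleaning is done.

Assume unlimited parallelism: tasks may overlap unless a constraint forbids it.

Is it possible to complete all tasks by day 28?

After its own release at day 3, data cleaning can start at day 3 and finishes at day 10.
Figure drafting waits on data cleaning (finishes day 10), so it starts at day 10 and finishes at 10 + 4 = day 14.
Analysis cannot begin until data cleaning (finishes day 10, plus 1-day gap → day 11). It runs from day 11 to 11 + 4 = day 15.
For submission: analysis (finishes day 15); data cleaning (finishes day 10, plus 1-day gap → day 11). Taking the maximum gives a start of day 15, and it finishes at 15 + 9 = day 24.
Every task is finished by day 24, which is no later than the deadline of 28, so the schedule is feasible.

Yes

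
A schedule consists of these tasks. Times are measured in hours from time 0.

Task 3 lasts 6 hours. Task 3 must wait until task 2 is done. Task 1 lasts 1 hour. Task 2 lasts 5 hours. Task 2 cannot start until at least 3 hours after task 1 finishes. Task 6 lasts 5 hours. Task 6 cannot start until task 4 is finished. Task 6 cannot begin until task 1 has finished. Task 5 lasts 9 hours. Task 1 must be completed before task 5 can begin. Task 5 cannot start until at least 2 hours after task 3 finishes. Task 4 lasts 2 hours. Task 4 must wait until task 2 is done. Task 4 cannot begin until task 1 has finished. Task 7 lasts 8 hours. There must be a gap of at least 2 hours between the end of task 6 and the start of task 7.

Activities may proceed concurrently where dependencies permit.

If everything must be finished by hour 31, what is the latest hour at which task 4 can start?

14

Task 7 must finish by hour 31; it takes 8 hours, so it must start by 31 − 8 = hour 23.
Task 6 feeds into task 7 (must start by hour 23, minus 2-hour gap → hour 21); so task 6 must finish by hour 21 and therefore start by hour 16.
Task 4 feeds into task 6 (must start by hour 16); so task 4 must finish by hour 16 and therefore start by hour 14.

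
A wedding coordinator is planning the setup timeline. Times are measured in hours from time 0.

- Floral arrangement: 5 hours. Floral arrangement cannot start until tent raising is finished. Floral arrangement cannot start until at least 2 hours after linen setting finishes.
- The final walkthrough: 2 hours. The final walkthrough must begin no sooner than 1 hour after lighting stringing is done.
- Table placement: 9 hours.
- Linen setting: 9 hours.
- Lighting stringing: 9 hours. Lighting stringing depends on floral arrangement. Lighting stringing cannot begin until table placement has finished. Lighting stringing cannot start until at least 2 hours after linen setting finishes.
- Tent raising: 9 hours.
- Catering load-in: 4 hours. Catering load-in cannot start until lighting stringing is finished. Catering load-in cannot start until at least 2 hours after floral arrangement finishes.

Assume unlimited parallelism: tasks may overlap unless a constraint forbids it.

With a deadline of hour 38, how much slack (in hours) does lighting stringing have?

9

Linen setting has no prerequisites, so it starts at hour 0 and finishes at hour 9.
Table placement has no prerequisites, so it starts at hour 0 and finishes at hour 9.
Tent raising has no prerequisites, so it starts at hour 0 and finishes at hour 9.
Floral arrangement needs all of tent raising (finishes hour 9); linen setting (finishes hour 9, plus 2-hour gap → hour 11). That puts its earliest start at hour 11; it finishes at 11 + 5 = hour 16.
Lighting stringing needs all of floral arrangement (finishes hour 16); table placement (finishes hour 9); linen setting (finishes hour 9, plus 2-hour gap → hour 11). That puts its earliest start at hour 16; it finishes at 16 + 9 = hour 25.

Working backward from the deadline:
To finish by hour 38, catering load-in (duration 4) must start no later than hour 34.
Nothing follows the final walkthrough; the deadline of hour 38 is its only limit. It must start by 38 − 2 = hour 36.
Lighting stringing must finish in time for catering load-in (must start by hour 34); the final walkthrough (must start by hour 36, minus 1-hour gap → hour 35). The tightest is hour 34, so lighting stringing must start by 34 − 9 = hour 25.
So lighting stringing can start as early as hour 16 and as late as hour 25, giving 25 − 16 = 9 hours of slack.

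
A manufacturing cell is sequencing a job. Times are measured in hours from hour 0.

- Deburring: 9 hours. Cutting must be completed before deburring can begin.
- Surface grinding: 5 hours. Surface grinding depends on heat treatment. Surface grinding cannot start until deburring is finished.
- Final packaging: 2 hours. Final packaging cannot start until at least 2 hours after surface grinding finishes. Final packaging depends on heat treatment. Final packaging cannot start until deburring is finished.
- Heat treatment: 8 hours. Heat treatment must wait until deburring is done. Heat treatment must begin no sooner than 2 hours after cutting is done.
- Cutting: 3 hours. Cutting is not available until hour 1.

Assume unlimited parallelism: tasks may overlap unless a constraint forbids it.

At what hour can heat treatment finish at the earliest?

21

Cutting cannot begin until its own release at hour 1. It runs from hour 1 to 1 + 3 = hour 4.
Deburring cannot begin until cutting (finishes hour 4). It runs from hour 4 to 4 + 9 = hour 13.
Heat treatment has to wait for deburring (finishes hour 13); cutting (finishes hour 4, plus 2-hour gap → hour 6). The latest of these is hour 13, so heat treatment runs hour 13 to 13 + 8 = hour 21.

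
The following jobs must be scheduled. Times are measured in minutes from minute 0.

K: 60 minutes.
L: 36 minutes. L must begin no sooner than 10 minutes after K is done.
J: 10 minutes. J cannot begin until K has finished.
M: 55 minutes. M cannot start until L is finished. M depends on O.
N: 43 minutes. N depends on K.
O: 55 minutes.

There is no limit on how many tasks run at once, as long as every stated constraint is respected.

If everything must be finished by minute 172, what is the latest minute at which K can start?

To finish by minute 172, J (duration 10) must start no later than minute 162.
Nothing follows M; the deadline of minute 172 is its only limit. It must start by 172 − 55 = minute 117.
L must finish before M (must start by minute 117). With a 36-minute duration, L must start by 117 − 36 = minute 81.
Nothing follows N; the deadline of minute 172 is its only limit. It must start by 172 − 43 = minute 129.
K must finish in time for J (must start by minute 162); L (must start by minute 81, minus 10-minute gap → minute 71); N (must start by minute 129). The tightest is minute 71, so K must start by 71 − 60 = minute 11.

11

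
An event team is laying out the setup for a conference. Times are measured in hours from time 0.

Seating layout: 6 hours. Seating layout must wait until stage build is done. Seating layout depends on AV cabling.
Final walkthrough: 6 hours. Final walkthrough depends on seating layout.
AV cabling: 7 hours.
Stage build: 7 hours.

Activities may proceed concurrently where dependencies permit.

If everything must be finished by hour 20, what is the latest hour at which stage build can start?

Final walkthrough has no dependents, so it just needs to finish by hour 20. Starting by 20 − 6 = hour 14 achieves that.
Seating layout feeds into final walkthrough (must start by hour 14); so seating layout must finish by hour 14 and therefore start by hour 8.
Stage build has to be done before seating layout (must start by hour 8). That means finishing by hour 8, i.e. starting by 8 − 7 = hour 1.

1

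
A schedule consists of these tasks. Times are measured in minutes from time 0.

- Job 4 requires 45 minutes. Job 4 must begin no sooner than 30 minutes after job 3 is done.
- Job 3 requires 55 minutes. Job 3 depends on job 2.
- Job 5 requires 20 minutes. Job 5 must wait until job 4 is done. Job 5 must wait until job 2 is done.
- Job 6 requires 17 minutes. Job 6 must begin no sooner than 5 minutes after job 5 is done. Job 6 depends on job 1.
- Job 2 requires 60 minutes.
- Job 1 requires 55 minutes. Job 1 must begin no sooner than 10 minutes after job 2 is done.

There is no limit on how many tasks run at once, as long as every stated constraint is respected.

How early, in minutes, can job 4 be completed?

Job 2 has no prerequisites, so it starts at minute 0 and finishes at minute 60.
After job 2 (finishes minute 60), job 3 can start at minute 60 and finishes at minute 115.
Job 4 cannot begin until job 3 (finishes minute 115, plus 30-minute gap → minute 145). It runs from minute 145 to 145 + 45 = minute 190.

190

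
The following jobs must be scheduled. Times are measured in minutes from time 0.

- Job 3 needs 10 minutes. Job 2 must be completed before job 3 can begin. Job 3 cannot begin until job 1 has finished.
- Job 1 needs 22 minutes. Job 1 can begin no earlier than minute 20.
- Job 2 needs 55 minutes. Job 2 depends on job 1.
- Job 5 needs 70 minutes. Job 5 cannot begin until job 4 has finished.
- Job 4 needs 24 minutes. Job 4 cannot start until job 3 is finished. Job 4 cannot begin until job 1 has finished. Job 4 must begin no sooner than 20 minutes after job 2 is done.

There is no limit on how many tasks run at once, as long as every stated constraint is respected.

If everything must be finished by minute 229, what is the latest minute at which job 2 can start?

Job 5 must finish by minute 229; it takes 70 minutes, so it must start by 229 − 70 = minute 159.
Job 4 has to be done before job 5 (must start by minute 159). That means finishing by minute 159, i.e. starting by 159 − 24 = minute 135.
Job 3 must finish before job 4 (must start by minute 135). With a 10-minute duration, job 3 must start by 135 − 10 = minute 125.
Job 2 has several dependents: job 3 (must start by minute 125); job 4 (must start by minute 135, minus 20-minute gap → minute 115). The earliest of those limits is minute 115, so job 2 must start by 115 − 55 = minute 60.

60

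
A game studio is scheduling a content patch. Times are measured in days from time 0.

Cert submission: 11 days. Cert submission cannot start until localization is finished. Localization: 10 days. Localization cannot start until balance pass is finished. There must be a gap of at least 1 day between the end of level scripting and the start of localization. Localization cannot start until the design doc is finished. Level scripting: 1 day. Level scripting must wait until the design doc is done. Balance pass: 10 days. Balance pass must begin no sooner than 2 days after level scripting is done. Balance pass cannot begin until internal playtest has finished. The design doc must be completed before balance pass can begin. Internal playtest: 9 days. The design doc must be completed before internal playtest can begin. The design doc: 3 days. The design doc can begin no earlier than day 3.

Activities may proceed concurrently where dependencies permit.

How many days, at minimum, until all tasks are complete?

The design doc waits on its own release at day 3, so it starts at day 3 and finishes at 3 + 3 = day 6.
Internal playtest cannot begin until the design doc (finishes day 6). It runs from day 6 to 6 + 9 = day 15.
Level scripting cannot begin until the design doc (finishes day 6). It runs from day 6 to 6 + 1 = day 7.
Balance pass cannot start until level scripting (finishes day 7, plus 2-day gap → day 9); internal playtest (finishes day 15); the design doc (finishes day 6). The controlling bound is day 15, so balance pass finishes at 15 + 10 = day 25.
Localization has to wait for balance pass (finishes day 25); level scripting (finishes day 7, plus 1-day gap → day 8); the design doc (finishes day 6). The latest of these is day 25, so localization runs day 25 to 25 + 10 = day 35.
Cert submission waits on localization (finishes day 35), so it starts at day 35 and finishes at 35 + 11 = day 46.
All tasks are finished once the last one completes. Finish times: The design doc at 6, Level scripting at 7, Internal playtest at 15, Balance pass at 25, Localization at 35, Cert submission at 46. The latest is day 46.

46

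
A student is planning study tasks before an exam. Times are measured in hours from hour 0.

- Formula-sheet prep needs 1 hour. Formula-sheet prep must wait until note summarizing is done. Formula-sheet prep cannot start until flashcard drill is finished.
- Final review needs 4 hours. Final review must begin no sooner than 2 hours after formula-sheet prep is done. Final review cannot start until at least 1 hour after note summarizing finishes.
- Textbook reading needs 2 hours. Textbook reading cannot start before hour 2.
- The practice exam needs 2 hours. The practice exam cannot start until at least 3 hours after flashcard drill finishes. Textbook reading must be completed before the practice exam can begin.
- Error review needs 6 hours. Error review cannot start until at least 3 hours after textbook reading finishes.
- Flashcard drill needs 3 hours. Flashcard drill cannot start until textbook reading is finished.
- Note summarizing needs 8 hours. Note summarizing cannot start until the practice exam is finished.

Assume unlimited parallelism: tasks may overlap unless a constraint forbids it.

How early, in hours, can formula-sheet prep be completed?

Textbook reading cannot begin until its own release at hour 2. It runs from hour 2 to 2 + 2 = hour 4.
Flashcard drill waits on textbook reading (finishes hour 4), so it starts at hour 4 and finishes at 4 + 3 = hour 7.
The practice exam cannot start until flashcard drill (finishes hour 7, plus 3-hour gap → hour 10); textbook reading (finishes hour 4). The controlling bound is hour 10, so the practice exam finishes at 10 + 2 = hour 12.
Note summarizing waits on the practice exam (finishes hour 12), so it starts at hour 12 and finishes at 12 + 8 = hour 20.
Formula-sheet prep needs all of note summarizing (finishes hour 20); flashcard drill (finishes hour 7). That puts its earliest start at hour 20; it finishes at 20 + 1 = hour 21.

21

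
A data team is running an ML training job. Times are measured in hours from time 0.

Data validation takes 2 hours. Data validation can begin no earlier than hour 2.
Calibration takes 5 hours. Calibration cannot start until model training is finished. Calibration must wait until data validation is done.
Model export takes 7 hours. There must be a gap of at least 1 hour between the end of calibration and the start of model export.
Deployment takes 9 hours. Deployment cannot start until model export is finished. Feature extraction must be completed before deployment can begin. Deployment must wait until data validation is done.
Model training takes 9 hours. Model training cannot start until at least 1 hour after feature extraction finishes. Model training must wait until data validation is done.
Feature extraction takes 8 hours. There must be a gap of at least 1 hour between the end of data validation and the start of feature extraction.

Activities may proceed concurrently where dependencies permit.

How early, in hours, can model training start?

14

After its own release at hour 2, data validation can start at hour 2 and finishes at hour 4.
Feature extraction waits on data validation (finishes hour 4, plus 1-hour gap → hour 5), so it starts at hour 5 and finishes at 5 + 8 = hour 13.
Model training waits on feature extraction (finishes hour 13, plus 1-hour gap → hour 14); data validation (finishes hour 4). The latest of these is hour 14, which is the earliest model training can start.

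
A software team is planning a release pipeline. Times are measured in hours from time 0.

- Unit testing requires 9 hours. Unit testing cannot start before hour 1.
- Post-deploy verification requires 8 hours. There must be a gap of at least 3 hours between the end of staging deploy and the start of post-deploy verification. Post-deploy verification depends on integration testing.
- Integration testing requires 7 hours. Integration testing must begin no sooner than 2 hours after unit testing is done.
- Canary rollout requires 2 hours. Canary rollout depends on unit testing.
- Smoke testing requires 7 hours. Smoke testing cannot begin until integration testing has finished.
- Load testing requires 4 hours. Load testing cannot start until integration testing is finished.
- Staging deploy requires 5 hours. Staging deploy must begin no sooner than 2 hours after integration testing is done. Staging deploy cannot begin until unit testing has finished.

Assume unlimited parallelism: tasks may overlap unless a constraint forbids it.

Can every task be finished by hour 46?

Yes

After its own release at hour 1, unit testing can start at hour 1 and finishes at hour 10.
Canary rollout cannot begin until unit testing (finishes hour 10). It runs from hour 10 to 10 + 2 = hour 12.
Integration testing cannot begin until unit testing (finishes hour 10, plus 2-hour gap → hour 12). It runs from hour 12 to 12 + 7 = hour 19.
Load testing cannot begin until integration testing (finishes hour 19). It runs from hour 19 to 19 + 4 = hour 23.
Smoke testing waits on integration testing (finishes hour 19), so it starts at hour 19 and finishes at 19 + 7 = hour 26.
For staging deploy: integration testing (finishes hour 19, plus 2-hour gap → hour 21); unit testing (finishes hour 10). Taking the maximum gives a start of hour 21, and it finishes at 21 + 5 = hour 26.
Post-deploy verification has to wait for staging deploy (finishes hour 26, plus 3-hour gap → hour 29); integration testing (finishes hour 19). The latest of these is hour 29, so post-deploy verification runs hour 29 to 29 + 8 = hour 37.
Every task is finished by hour 37, which is no later than the deadline of 46, so the schedule is feasible.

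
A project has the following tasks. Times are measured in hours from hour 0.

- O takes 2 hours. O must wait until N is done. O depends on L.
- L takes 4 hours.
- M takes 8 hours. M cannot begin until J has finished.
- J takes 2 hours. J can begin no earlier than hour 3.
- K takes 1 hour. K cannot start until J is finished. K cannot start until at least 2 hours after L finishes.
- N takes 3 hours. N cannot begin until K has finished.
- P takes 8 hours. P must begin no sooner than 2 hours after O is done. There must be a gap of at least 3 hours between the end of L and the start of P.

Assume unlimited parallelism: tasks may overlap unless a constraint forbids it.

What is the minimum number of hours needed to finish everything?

L can start immediately at hour 0; it finishes at hour 4.
After its own release at hour 3, J can start at hour 3 and finishes at hour 5.
M cannot begin until J (finishes hour 5). It runs from hour 5 to 5 + 8 = hour 13.
For K: J (finishes hour 5); L (finishes hour 4, plus 2-hour gap → hour 6). Taking the maximum gives a start of hour 6, and it finishes at 6 + 1 = hour 7.
After K (finishes hour 7), N can start at hour 7 and finishes at hour 10.
O cannot start until N (finishes hour 10); L (finishes hour 4). The controlling bound is hour 10, so O finishes at 10 + 2 = hour 12.
P needs all of O (finishes hour 12, plus 2-hour gap → hour 14); L (finishes hour 4, plus 3-hour gap → hour 7). That puts its earliest start at hour 14; it finishes at 14 + 8 = hour 22.
All tasks are finished once the last one completes. Finish times: J at 5, K at 7, L at 4, M at 13, N at 10, O at 12, P at 22. The latest is hour 22.

22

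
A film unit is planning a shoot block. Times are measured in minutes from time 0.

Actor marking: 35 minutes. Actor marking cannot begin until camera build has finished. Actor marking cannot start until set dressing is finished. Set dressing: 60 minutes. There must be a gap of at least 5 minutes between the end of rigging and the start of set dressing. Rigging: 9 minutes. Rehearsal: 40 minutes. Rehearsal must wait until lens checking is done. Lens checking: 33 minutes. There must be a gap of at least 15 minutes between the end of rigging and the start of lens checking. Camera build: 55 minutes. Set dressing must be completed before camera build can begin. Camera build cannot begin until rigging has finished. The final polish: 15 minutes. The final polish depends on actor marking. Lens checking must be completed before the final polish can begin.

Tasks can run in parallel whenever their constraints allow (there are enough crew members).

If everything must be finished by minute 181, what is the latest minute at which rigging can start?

2

Nothing follows the final polish; the deadline of minute 181 is its only limit. It must start by 181 − 15 = minute 166.
Actor marking has to be done before the final polish (must start by minute 166). That means finishing by minute 166, i.e. starting by 166 − 35 = minute 131.
Camera build has to be done before actor marking (must start by minute 131). That means finishing by minute 131, i.e. starting by 131 − 55 = minute 76.
For set dressing: camera build (must start by minute 76); actor marking (must start by minute 131). The most restrictive is minute 76; with a 60-minute duration, set dressing must start by minute 16.
Rehearsal must finish by minute 181; it takes 40 minutes, so it must start by 181 − 40 = minute 141.
Lens checking feeds rehearsal (must start by minute 141); the final polish (must start by minute 166). Taking the minimum, lens checking must finish by minute 141 and start by 141 − 33 = minute 108.
For rigging: set dressing (must start by minute 16, minus 5-minute gap → minute 11); camera build (must start by minute 76); lens checking (must start by minute 108, minus 15-minute gap → minute 93). The most restrictive is minute 11; with a 9-minute duration, rigging must start by minute 2.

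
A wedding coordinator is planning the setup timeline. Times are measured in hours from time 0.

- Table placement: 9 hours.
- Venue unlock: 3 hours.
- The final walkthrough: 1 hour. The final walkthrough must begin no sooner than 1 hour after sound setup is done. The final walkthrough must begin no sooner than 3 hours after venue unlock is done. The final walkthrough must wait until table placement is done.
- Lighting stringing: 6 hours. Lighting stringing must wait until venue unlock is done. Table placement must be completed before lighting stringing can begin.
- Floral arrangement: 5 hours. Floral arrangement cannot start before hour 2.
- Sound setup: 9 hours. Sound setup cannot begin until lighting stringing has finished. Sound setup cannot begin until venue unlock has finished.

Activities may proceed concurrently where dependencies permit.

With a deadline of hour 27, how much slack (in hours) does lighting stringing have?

Table placement can start immediately at hour 0; it finishes at hour 9.
Venue unlock has no prerequisites, so it starts at hour 0 and finishes at hour 3.
Lighting stringing cannot start until venue unlock (finishes hour 3); table placement (finishes hour 9). The controlling bound is hour 9, so lighting stringing finishes at 9 + 6 = hour 15.

Working backward from the deadline:
The final walkthrough has no dependents, so it just needs to finish by hour 27. Starting by 27 − 1 = hour 26 achieves that.
Sound setup must finish before the final walkthrough (must start by hour 26, minus 1-hour gap → hour 25). With a 9-hour duration, sound setup must start by 25 − 9 = hour 16.
Lighting stringing must finish before sound setup (must start by hour 16). With a 6-hour duration, lighting stringing must start by 16 − 6 = hour 10.
So lighting stringing can start as early as hour 9 and as late as hour 10, giving 10 − 9 = 1 hour of slack.

1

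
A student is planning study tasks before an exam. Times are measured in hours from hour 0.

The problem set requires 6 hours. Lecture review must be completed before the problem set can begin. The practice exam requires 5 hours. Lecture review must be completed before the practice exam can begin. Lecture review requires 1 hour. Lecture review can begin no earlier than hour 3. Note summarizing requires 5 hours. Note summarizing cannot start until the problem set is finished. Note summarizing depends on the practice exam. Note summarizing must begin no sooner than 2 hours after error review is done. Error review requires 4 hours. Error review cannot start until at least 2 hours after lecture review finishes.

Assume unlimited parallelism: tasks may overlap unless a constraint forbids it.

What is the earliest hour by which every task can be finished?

After its own release at hour 3, lecture review can start at hour 3 and finishes at hour 4.
Error review cannot begin until lecture review (finishes hour 4, plus 2-hour gap → hour 6). It runs from hour 6 to 6 + 4 = hour 10.
The practice exam cannot begin until lecture review (finishes hour 4). It runs from hour 4 to 4 + 5 = hour 9.
The problem set cannot begin until lecture review (finishes hour 4). It runs from hour 4 to 4 + 6 = hour 10.
Note summarizing has to wait for the problem set (finishes hour 10); the practice exam (finishes hour 9); error review (finishes hour 10, plus 2-hour gap → hour 12). The latest of these is hour 12, so note summarizing runs hour 12 to 12 + 5 = hour 17.
All tasks are finished once the last one completes. Finish times: Lecture review at 4, The problem set at 10, The practice exam at 9, Error review at 10, Note summarizing at 17. The latest is hour 17.

17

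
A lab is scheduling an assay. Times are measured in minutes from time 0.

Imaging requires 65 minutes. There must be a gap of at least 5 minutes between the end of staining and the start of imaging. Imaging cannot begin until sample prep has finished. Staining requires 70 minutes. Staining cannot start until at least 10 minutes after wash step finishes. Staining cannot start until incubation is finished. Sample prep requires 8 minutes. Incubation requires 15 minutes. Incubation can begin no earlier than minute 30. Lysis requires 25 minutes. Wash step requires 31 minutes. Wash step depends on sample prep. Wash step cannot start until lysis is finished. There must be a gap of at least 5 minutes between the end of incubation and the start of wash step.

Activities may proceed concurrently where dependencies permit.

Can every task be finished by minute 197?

No

After its own release at minute 30, incubation can start at minute 30 and finishes at minute 45.
Nothing blocks lysis, so it runs from minute 0 to minute 25.
Sample prep can start immediately at minute 0; it finishes at minute 8.
Wash step has to wait for sample prep (finishes minute 8); lysis (finishes minute 25); incubation (finishes minute 45, plus 5-minute gap → minute 50). The latest of these is minute 50, so wash step runs minute 50 to 50 + 31 = minute 81.
Staining cannot start until wash step (finishes minute 81, plus 10-minute gap → minute 91); incubation (finishes minute 45). The controlling bound is minute 91, so staining finishes at 91 + 70 = minute 161.
Imaging needs all of staining (finishes minute 161, plus 5-minute gap → minute 166); sample prep (finishes minute 8). That puts its earliest start at minute 166; it finishes at 166 + 65 = minute 231.
The earliest everything can be done is minute 231, which is after the deadline of 197, so it is not possible.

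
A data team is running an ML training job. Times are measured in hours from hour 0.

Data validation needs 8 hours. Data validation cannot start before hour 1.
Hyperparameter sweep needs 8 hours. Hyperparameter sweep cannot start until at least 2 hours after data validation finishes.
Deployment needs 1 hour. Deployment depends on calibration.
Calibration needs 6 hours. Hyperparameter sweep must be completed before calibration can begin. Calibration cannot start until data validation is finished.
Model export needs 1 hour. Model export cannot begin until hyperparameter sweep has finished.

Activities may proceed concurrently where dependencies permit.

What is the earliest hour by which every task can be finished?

26

Data validation waits on its own release at hour 1, so it starts at hour 1 and finishes at 1 + 8 = hour 9.
Hyperparameter sweep waits on data validation (finishes hour 9, plus 2-hour gap → hour 11), so it starts at hour 11 and finishes at 11 + 8 = hour 19.
Model export waits on hyperparameter sweep (finishes hour 19), so it starts at hour 19 and finishes at 19 + 1 = hour 20.
Calibration needs all of hyperparameter sweep (finishes hour 19); data validation (finishes hour 9). That puts its earliest start at hour 19; it finishes at 19 + 6 = hour 25.
Deployment cannot begin until calibration (finishes hour 25). It runs from hour 25 to 25 + 1 = hour 26.
All tasks are finished once the last one completes. Finish times: Data validation at 9, Hyperparameter sweep at 19, Calibration at 25, Model export at 20, Deployment at 26. The latest is hour 26.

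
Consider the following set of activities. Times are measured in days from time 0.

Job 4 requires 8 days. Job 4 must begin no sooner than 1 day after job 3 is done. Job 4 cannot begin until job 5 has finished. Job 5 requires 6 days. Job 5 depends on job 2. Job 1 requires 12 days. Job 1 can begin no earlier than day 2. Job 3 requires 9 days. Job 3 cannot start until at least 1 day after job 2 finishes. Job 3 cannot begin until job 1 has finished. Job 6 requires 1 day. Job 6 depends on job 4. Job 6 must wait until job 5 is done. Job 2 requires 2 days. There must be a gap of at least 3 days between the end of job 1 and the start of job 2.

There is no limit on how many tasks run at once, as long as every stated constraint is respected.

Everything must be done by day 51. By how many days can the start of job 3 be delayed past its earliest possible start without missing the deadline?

After its own release at day 2, job 1 can start at day 2 and finishes at day 14.
Job 2 waits on job 1 (finishes day 14, plus 3-day gap → day 17), so it starts at day 17 and finishes at 17 + 2 = day 19.
Job 3 needs all of job 2 (finishes day 19, plus 1-day gap → day 20); job 1 (finishes day 14). That puts its earliest start at day 20; it finishes at 20 + 9 = day 29.

Working backward from the deadline:
To finish by day 51, job 6 (duration 1) must start no later than day 50.
Job 4 feeds into job 6 (must start by day 50); so job 4 must finish by day 50 and therefore start by day 42.
Since job 4 (must start by day 42, minus 1-day gap → day 41) depends on it, job 3 must finish by day 41. Backing off its 9-day duration gives a latest start of day 32.
So job 3 can start as early as day 20 and as late as day 32, giving 32 − 20 = 12 days of slack.

12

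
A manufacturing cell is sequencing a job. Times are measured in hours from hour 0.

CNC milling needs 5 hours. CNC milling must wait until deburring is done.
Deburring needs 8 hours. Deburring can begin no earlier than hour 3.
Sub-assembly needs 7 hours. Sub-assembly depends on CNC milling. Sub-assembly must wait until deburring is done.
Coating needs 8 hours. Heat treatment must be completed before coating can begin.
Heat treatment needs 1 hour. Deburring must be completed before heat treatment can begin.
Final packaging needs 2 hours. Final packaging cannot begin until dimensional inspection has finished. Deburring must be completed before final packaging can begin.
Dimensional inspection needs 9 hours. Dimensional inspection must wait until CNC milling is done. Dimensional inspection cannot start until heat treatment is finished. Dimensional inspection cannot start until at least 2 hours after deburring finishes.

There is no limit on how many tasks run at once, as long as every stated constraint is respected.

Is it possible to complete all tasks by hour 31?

Deburring waits on its own release at hour 3, so it starts at hour 3 and finishes at 3 + 8 = hour 11.
Heat treatment waits on deburring (finishes hour 11), so it starts at hour 11 and finishes at 11 + 1 = hour 12.
After heat treatment (finishes hour 12), coating can start at hour 12 and finishes at hour 20.
CNC milling waits on deburring (finishes hour 11), so it starts at hour 11 and finishes at 11 + 5 = hour 16.
Sub-assembly needs all of CNC milling (finishes hour 16); deburring (finishes hour 11). That puts its earliest start at hour 16; it finishes at 16 + 7 = hour 23.
Dimensional inspection needs all of CNC milling (finishes hour 16); heat treatment (finishes hour 12); deburring (finishes hour 11, plus 2-hour gap → hour 13). That puts its earliest start at hour 16; it finishes at 16 + 9 = hour 25.
For final packaging: dimensional inspection (finishes hour 25); deburring (finishes hour 11). Taking the maximum gives a start of hour 25, and it finishes at 25 + 2 = hour 27.
Every task is finished by hour 27, which is no later than the deadline of 31, so the schedule is feasible.

Yes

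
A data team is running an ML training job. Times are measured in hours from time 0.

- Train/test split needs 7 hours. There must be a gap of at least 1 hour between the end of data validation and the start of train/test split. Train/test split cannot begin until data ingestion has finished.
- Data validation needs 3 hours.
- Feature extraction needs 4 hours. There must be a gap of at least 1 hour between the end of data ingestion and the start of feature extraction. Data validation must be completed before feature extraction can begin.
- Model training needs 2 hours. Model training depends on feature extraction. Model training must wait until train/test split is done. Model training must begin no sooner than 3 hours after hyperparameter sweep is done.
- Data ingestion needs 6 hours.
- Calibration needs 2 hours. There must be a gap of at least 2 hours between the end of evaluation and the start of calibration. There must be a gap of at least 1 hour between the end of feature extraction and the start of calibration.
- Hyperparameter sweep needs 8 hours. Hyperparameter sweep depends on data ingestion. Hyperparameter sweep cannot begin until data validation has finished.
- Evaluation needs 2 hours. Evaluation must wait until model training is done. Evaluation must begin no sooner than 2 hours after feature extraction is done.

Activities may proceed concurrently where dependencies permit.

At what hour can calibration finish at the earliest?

Data validation can start immediately at hour 0; it finishes at hour 3.
Data ingestion can start immediately at hour 0; it finishes at hour 6.
Hyperparameter sweep needs all of data ingestion (finishes hour 6); data validation (finishes hour 3). That puts its earliest start at hour 6; it finishes at 6 + 8 = hour 14.
Train/test split cannot start until data validation (finishes hour 3, plus 1-hour gap → hour 4); data ingestion (finishes hour 6). The controlling bound is hour 6, so train/test split finishes at 6 + 7 = hour 13.
Feature extraction cannot start until data ingestion (finishes hour 6, plus 1-hour gap → hour 7); data validation (finishes hour 3). The controlling bound is hour 7, so feature extraction finishes at 7 + 4 = hour 11.
Model training cannot start until feature extraction (finishes hour 11); train/test split (finishes hour 13); hyperparameter sweep (finishes hour 14, plus 3-hour gap → hour 17). The controlling bound is hour 17, so model training finishes at 17 + 2 = hour 19.
For evaluation: model training (finishes hour 19); feature extraction (finishes hour 11, plus 2-hour gap → hour 13). Taking the maximum gives a start of hour 19, and it finishes at 19 + 2 = hour 21.
Calibration cannot start until evaluation (finishes hour 21, plus 2-hour gap → hour 23); feature extraction (finishes hour 11, plus 1-hour gap → hour 12). The controlling bound is hour 23, so calibration finishes at 23 + 2 = hour 25.

25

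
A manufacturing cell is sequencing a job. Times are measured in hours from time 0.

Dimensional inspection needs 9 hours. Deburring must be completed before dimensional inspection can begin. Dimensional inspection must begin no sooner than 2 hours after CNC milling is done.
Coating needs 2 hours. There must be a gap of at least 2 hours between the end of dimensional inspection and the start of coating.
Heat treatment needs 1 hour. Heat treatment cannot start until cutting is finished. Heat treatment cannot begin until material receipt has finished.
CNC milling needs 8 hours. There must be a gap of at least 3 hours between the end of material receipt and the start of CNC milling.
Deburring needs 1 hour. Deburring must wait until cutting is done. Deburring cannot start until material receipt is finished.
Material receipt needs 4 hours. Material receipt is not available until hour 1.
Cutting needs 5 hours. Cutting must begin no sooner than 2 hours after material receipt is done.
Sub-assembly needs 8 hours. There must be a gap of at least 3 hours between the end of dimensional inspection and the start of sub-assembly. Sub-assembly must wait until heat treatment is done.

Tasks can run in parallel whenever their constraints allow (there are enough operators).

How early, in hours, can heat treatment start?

After its own release at hour 1, material receipt can start at hour 1 and finishes at hour 5.
After material receipt (finishes hour 5, plus 2-hour gap → hour 7), cutting can start at hour 7 and finishes at hour 12.
Heat treatment waits on cutting (finishes hour 12); material receipt (finishes hour 5). The latest of these is hour 12, which is the earliest heat treatment can start.

12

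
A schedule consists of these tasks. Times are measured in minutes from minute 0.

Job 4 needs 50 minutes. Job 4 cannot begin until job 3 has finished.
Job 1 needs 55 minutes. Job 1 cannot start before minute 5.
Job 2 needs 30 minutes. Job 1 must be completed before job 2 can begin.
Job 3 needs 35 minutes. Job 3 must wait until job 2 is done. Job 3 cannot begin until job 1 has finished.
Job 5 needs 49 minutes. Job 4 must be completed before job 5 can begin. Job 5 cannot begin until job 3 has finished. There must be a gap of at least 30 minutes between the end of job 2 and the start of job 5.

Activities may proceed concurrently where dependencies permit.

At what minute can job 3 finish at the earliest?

125

Job 1 waits on its own release at minute 5, so it starts at minute 5 and finishes at 5 + 55 = minute 60.
Job 2 cannot begin until job 1 (finishes minute 60). It runs from minute 60 to 60 + 30 = minute 90.
Job 3 cannot start until job 2 (finishes minute 90); job 1 (finishes minute 60). The controlling bound is minute 90, so job 3 finishes at 90 + 35 = minute 125.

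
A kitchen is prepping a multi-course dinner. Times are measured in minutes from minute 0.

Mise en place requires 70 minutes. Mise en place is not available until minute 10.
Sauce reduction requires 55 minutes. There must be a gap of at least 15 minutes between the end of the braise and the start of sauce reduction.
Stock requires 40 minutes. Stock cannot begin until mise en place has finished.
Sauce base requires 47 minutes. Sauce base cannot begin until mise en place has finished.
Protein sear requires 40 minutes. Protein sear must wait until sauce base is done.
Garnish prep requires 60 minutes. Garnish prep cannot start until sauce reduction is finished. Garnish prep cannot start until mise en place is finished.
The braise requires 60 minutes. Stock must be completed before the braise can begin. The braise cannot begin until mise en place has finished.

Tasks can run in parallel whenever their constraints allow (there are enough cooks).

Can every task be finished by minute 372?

After its own release at minute 10, mise en place can start at minute 10 and finishes at minute 80.
Sauce base cannot begin until mise en place (finishes minute 80). It runs from minute 80 to 80 + 47 = minute 127.
Protein sear cannot begin until sauce base (finishes minute 127). It runs from minute 127 to 127 + 40 = minute 167.
After mise en place (finishes minute 80), stock can start at minute 80 and finishes at minute 120.
For the braise: stock (finishes minute 120); mise en place (finishes minute 80). Taking the maximum gives a start of minute 120, and it finishes at 120 + 60 = minute 180.
After the braise (finishes minute 180, plus 15-minute gap → minute 195), sauce reduction can start at minute 195 and finishes at minute 250.
For garnish prep: sauce reduction (finishes minute 250); mise en place (finishes minute 80). Taking the maximum gives a start of minute 250, and it finishes at 250 + 60 = minute 310.
Every task is finished by minute 310, which is no later than the deadline of 372, so the schedule is feasible.

Yes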